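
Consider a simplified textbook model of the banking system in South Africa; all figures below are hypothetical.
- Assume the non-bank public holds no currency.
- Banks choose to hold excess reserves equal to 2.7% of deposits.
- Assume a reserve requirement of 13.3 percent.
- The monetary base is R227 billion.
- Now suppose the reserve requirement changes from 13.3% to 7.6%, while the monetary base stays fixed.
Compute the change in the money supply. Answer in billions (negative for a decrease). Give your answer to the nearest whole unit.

Initially m₁ = 1 / (0.133 + 0.027) = 6.25, so M₁ = 6.25 × 227 = 1418.75 billion.
After the change m₂ = 1 / (0.076 + 0.027) ≈ 9.7087, so M₂ = 9.7087 × 227 = 2203.8749 billion.
ΔM = M₂ − M₁ = 2203.8749 − 1418.75 = 785.1249 billion.

R785 billion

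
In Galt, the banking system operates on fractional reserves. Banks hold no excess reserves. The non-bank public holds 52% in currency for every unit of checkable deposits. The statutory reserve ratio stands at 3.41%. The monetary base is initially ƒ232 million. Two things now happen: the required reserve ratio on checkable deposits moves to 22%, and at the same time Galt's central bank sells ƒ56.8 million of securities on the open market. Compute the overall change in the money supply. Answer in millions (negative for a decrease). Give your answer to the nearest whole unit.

-277 million

Before: m₁ = (1 + 0.52) / (0.0341 + 0.52) ≈ 2.7432, MB₁ = 232, so M₁ = 2.7432 × 232 = 636.4224 million.
After: m₂ = (1 + 0.52) / (0.22 + 0.52) ≈ 2.0541, MB₂ = 232 − 56.8 = 175.2, so M₂ = 2.0541 × 175.2 ≈ 359.8783 million.
ΔM = M₂ − M₁ = 359.8783 − 636.4224 = -276.5441 million.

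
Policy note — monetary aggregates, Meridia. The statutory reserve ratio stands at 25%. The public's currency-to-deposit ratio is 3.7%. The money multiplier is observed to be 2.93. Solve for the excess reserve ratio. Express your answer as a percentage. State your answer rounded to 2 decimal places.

Using m = 2.93. Since m = (1 + c)/(c + rr + e), the denominator satisfies c + rr + e = (1 + c)/m = (1 + 0.037) / 2.93 ≈ 0.353925.
With c = 0.037 and rr = 0.25, the excess reserve ratio is 0.353925 − 0.037 − 0.25 = 0.066925.

6.69%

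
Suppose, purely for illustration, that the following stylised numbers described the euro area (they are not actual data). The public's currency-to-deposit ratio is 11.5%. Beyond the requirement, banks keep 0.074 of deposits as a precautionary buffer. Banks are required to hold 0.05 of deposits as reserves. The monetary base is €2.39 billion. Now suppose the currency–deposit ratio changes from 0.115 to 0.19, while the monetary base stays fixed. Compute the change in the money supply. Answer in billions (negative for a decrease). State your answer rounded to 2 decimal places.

-2.09 billion

Initially m₁ = (1 + 0.115) / (0.05 + 0.074 + 0.115) ≈ 4.6653, so M₁ = 4.6653 × 2.39 ≈ 11.1501 billion.
After the change m₂ = (1 + 0.19) / (0.05 + 0.074 + 0.19) ≈ 3.7898, so M₂ = 3.7898 × 2.39 ≈ 9.0576 billion.
ΔM = M₂ − M₁ = 9.0576 − 11.1501 = -2.0925 billion.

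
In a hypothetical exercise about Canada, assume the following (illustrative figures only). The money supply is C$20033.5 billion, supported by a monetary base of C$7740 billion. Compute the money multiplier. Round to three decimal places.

2.588

The money multiplier is m = M / MB = 20033.5 / 7740 ≈ 2.58831.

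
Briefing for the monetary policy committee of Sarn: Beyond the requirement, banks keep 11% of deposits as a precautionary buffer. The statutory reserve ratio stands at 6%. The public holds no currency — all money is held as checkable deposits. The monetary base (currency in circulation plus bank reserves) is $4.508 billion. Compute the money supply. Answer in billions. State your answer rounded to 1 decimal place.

$26.5 billion

The money multiplier is m = 1 / (rr + e) = 1 / (0.06 + 0.11) ≈ 5.8824.
So M = m × MB = 5.8824 × 4.508 ≈ 26.5179 billion.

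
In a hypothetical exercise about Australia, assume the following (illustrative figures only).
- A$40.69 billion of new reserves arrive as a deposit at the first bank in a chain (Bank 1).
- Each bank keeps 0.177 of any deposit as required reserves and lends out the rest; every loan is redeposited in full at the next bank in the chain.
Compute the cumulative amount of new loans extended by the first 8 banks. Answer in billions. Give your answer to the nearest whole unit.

Bank i lends (1 − rr)^i of the original deposit: Bank 1 lends 40.69·0.8230 ≈ 33.4879, Bank 2 lends 40.69·0.8230² ≈ 27.5605, and so on.
Summing a geometric series: total = 40.69·[0.8230·(1 − 0.8230^8) / (1 − 0.8230)] ≈ 149.3759 billion.

A$149 billion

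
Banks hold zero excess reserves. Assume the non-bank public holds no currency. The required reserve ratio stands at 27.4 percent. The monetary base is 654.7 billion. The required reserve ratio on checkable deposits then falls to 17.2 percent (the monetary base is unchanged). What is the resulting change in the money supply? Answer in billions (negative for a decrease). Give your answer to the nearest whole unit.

Initially m₁ = 1 / (0.274) ≈ 3.6496, so M₁ = 3.6496 × 654.7 ≈ 2389.3931 billion.
After the change m₂ = 1 / (0.172) ≈ 5.8140, so M₂ = 5.8140 × 654.7 = 3806.4258 billion.
ΔM = M₂ − M₁ = 3806.4258 − 2389.3931 = 1417.0327 billion.

1417 billion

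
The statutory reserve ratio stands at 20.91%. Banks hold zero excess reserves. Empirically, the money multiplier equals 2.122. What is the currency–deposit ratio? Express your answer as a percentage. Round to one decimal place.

Using m = 2.122. From m = (1 + c)/(c + rr + e), rearranging gives 1 + c = m·(c + rr + e), so c·(1 − m) = m·(rr + e) − 1.
Hence c = [m·(rr + e) − 1]/(1 − m) = [2.122 × (0.2091 + 0) − 1] / (1 − 2.122) ≈ 0.495802.

49.6%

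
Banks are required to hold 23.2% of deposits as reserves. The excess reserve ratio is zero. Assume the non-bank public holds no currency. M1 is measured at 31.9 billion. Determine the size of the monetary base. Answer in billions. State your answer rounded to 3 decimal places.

7.401 billion

With no currency drain and no excess reserves, the money multiplier is m = 1/rr = 1/0.232 ≈ 4.310345.
The monetary base is MB = M / m = 31.9 / 4.310345 ≈ 7.4008 billion.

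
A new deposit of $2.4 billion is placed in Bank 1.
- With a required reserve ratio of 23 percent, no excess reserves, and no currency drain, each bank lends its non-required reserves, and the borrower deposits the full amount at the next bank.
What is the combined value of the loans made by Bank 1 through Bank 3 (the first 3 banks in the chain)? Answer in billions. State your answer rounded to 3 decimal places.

$4.367 billion

Bank i lends (1 − rr)^i of the original deposit: Bank 1 lends 2.4·0.7700 = 1.8480, Bank 2 lends 2.4·0.7700² ≈ 1.4230, and so on.
Summing a geometric series: total = 2.4·[0.7700·(1 − 0.7700^3) / (1 − 0.7700)] ≈ 4.3666 billion.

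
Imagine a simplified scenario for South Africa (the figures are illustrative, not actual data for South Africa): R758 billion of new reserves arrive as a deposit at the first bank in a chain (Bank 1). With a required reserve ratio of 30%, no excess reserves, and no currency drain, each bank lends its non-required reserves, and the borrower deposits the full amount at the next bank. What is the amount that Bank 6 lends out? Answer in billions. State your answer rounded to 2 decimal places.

Each bank lends a fraction (1 − rr) = 0.7000 of the deposit it receives, so Bank 6 receives 758·0.7000^5 and lends 758·0.7000^6 ≈ 89.1779 billion.

R89.18 billion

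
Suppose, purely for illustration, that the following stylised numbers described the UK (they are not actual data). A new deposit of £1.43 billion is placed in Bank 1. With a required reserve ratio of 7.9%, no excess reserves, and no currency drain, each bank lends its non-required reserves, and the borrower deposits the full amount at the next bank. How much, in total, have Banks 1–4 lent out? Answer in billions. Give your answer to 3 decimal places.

£4.676 billion

Bank i lends (1 − rr)^i of the original deposit: Bank 1 lends 1.43·0.9210 ≈ 1.3170, Bank 2 lends 1.43·0.9210² ≈ 1.2130, and so on.
Summing a geometric series: total = 1.43·[0.9210·(1 − 0.9210^4) / (1 − 0.9210)] ≈ 4.6761 billion.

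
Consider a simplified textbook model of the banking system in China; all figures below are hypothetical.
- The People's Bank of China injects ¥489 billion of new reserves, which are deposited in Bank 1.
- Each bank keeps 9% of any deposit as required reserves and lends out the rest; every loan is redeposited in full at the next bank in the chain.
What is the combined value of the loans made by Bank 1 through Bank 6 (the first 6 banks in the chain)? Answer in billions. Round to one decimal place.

¥2136.6 billion

Bank i lends (1 − rr)^i of the original deposit: Bank 1 lends 489·0.9100 = 444.9900, Bank 2 lends 489·0.9100² = 404.9409, and so on.
Summing a geometric series: total = 489·[0.9100·(1 − 0.9100^6) / (1 − 0.9100)] ≈ 2136.5985 billion.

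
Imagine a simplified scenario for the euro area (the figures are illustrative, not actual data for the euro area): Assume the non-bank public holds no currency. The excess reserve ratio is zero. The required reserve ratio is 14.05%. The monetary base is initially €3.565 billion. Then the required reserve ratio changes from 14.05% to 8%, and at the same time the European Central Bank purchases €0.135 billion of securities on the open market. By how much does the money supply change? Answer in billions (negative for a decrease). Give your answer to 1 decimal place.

Before: m₁ = 1 / (0.1405) ≈ 7.1174, MB₁ = 3.565, so M₁ = 7.1174 × 3.565 ≈ 25.3735 billion.
After: m₂ = 1 / (0.08) = 12.5, MB₂ = 3.565 + 0.135 = 3.7, so M₂ = 12.5 × 3.7 = 46.25 billion.
ΔM = M₂ − M₁ = 46.25 − 25.3735 = 20.8765 billion.

€20.9 billion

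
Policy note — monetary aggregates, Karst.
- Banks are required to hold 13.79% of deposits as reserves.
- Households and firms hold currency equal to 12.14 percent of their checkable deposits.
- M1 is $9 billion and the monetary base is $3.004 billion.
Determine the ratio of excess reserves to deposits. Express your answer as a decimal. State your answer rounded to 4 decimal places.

Using m = M/MB = 9/3.004 ≈ 2.996005. Since m = (1 + c)/(c + rr + e), the denominator satisfies c + rr + e = (1 + c)/m = (1 + 0.1214) / 2.996005 ≈ 0.374298.
With c = 0.1214 and rr = 0.1379, the ratio of excess reserves to deposits is 0.374298 − 0.1214 − 0.1379 = 0.114998.

0.1150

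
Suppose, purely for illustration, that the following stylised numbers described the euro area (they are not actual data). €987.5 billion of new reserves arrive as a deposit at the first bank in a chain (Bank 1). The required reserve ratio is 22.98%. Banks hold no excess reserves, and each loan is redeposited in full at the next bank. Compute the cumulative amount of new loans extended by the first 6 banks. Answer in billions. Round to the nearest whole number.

Bank i lends (1 − rr)^i of the original deposit: Bank 1 lends 987.5·0.7702 = 760.5725, Bank 2 lends 987.5·0.7702² ≈ 585.7929, and so on.
Summing a geometric series: total = 987.5·[0.7702·(1 − 0.7702^6) / (1 − 0.7702)] ≈ 2618.8206 billion.

€2619 billion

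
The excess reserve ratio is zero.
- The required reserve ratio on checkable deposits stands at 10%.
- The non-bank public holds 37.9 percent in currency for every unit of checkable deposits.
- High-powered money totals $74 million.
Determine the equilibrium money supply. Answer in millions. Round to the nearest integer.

The money multiplier is m = (1 + c) / (rr + c) = (1 + 0.379) / (0.1 + 0.379) ≈ 2.8789.
So M = m × MB = 2.8789 × 74 = 213.0386 million.

$213 million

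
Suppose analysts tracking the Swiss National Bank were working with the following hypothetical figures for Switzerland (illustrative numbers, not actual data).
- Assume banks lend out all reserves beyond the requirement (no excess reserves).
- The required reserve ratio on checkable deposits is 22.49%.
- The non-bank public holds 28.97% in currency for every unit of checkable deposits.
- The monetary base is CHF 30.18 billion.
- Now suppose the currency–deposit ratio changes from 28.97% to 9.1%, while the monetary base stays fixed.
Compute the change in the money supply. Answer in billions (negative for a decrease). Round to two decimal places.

Initially m₁ = (1 + 0.2897) / (0.2249 + 0.2897) ≈ 2.50622, so M₁ = 2.50622 × 30.18 ≈ 75.6377 billion.
After the change m₂ = (1 + 0.091) / (0.2249 + 0.091) ≈ 3.45362, so M₂ = 3.45362 × 30.18 ≈ 104.2303 billion.
ΔM = M₂ − M₁ = 104.2303 − 75.6377 = 28.5926 billion.

CHF 28.59 billion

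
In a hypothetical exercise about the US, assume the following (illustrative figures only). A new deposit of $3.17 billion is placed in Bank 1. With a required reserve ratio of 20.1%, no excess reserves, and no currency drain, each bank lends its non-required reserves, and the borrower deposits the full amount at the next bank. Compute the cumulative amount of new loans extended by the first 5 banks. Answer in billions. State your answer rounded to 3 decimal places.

Bank i lends (1 − rr)^i of the original deposit: Bank 1 lends 3.17·0.7990 ≈ 2.5328, Bank 2 lends 3.17·0.7990² ≈ 2.0237, and so on.
Summing a geometric series: total = 3.17·[0.7990·(1 − 0.7990^5) / (1 − 0.7990)] ≈ 8.4977 billion.

$8.498 billion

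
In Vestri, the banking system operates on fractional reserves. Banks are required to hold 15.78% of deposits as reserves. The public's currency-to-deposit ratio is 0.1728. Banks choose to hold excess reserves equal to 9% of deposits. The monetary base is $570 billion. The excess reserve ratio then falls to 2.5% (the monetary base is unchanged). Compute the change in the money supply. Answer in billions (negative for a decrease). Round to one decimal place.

Initially m₁ = (1 + 0.1728) / (0.1578 + 0.09 + 0.1728) ≈ 2.78840, so M₁ = 2.78840 × 570 = 1589.388 billion.
After the change m₂ = (1 + 0.1728) / (0.1578 + 0.025 + 0.1728) ≈ 3.29809, so M₂ = 3.29809 × 570 = 1879.9113 billion.
ΔM = M₂ − M₁ = 1879.9113 − 1589.388 = 290.5233 billion.

$290.5 billion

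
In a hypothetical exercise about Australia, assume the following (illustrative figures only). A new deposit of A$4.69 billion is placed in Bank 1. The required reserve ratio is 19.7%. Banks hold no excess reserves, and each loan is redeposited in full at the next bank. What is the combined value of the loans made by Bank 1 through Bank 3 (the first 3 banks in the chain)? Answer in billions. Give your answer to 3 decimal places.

A$9.219 billion

Bank i lends (1 − rr)^i of the original deposit: Bank 1 lends 4.69·0.8030 ≈ 3.7661, Bank 2 lends 4.69·0.8030² ≈ 3.0242, and so on.
Summing a geometric series: total = 4.69·[0.8030·(1 − 0.8030^3) / (1 − 0.8030)] ≈ 9.2186 billion.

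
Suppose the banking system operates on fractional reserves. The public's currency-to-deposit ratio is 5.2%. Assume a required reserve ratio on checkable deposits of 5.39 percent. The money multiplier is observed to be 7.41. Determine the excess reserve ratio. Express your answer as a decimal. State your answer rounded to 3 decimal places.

0.036

Using m = 7.41. Since m = (1 + c)/(c + rr + e), the denominator satisfies c + rr + e = (1 + c)/m = (1 + 0.052) / 7.41 ≈ 0.141970.
With c = 0.052 and rr = 0.0539, the excess reserve ratio is 0.141970 − 0.052 − 0.0539 = 0.03607.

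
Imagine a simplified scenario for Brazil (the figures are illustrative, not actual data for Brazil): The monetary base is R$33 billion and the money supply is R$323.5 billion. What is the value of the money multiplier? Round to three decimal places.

9.803

The money multiplier is m = M / MB = 323.5 / 33 ≈ 9.80303.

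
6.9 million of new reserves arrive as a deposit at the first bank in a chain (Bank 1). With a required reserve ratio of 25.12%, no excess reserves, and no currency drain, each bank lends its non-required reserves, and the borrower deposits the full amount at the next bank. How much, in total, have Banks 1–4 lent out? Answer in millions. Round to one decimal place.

Bank i lends (1 − rr)^i of the original deposit: Bank 1 lends 6.9·0.7488 ≈ 5.1667, Bank 2 lends 6.9·0.7488² ≈ 3.8688, and so on.
Summing a geometric series: total = 6.9·[0.7488·(1 − 0.7488^4) / (1 − 0.7488)] ≈ 14.1018 million.

14.1 million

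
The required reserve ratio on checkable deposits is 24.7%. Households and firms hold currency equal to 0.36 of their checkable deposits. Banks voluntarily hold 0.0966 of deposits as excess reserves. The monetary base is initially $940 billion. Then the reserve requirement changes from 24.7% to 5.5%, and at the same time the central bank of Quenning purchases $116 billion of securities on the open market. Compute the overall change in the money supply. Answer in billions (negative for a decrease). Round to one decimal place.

$990.3 billion

Before: m₁ = (1 + 0.36) / (0.247 + 0.0966 + 0.36) ≈ 1.932916, MB₁ = 940, so M₁ = 1.932916 × 940 ≈ 1816.941 billion.
After: m₂ = (1 + 0.36) / (0.055 + 0.0966 + 0.36) ≈ 2.658327, MB₂ = 940 + 116 = 1056, so M₂ = 2.658327 × 1056 ≈ 2807.1933 billion.
ΔM = M₂ − M₁ = 2807.1933 − 1816.941 = 990.2523 billion.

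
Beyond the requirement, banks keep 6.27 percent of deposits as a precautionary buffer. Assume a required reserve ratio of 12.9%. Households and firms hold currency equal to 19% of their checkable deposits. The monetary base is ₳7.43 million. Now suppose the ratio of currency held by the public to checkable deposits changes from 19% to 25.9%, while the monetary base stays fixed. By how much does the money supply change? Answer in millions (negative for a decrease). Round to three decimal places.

Initially m₁ = (1 + 0.19) / (0.129 + 0.0627 + 0.19) ≈ 3.11763, so M₁ = 3.11763 × 7.43 ≈ 23.164 million.
After the change m₂ = (1 + 0.259) / (0.129 + 0.0627 + 0.259) ≈ 2.79343, so M₂ = 2.79343 × 7.43 ≈ 20.7552 million.
ΔM = M₂ − M₁ = 20.7552 − 23.164 = -2.4088 million.

-2.409 million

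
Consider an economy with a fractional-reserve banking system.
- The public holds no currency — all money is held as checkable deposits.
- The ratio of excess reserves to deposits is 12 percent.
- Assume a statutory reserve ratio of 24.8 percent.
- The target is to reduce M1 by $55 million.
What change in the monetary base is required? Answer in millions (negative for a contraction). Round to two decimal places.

-20.24 million

The money multiplier is m = 1 / (rr + e) = 1 / (0.248 + 0.12) ≈ 2.71739.
ΔMB = ΔM / m = (−55) / 2.71739 ≈ -20.24 million.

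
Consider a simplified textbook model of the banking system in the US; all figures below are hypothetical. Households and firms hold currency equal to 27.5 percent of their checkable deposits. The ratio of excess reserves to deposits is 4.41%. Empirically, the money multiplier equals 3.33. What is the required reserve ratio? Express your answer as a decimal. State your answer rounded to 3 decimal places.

0.064

Using m = 3.33. Since m = (1 + c)/(c + rr + e), the denominator satisfies c + rr + e = (1 + c)/m = (1 + 0.275) / 3.33 ≈ 0.382883.
With c = 0.275 and e = 0.0441, the required reserve ratio is 0.382883 − 0.275 − 0.0441 = 0.063783.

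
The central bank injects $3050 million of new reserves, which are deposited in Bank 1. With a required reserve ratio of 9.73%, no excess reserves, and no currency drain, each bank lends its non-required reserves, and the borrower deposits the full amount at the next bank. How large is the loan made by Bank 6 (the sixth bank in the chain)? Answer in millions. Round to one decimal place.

Each bank lends a fraction (1 − rr) = 0.9027 of the deposit it receives, so Bank 6 receives 3050·0.9027^5 and lends 3050·0.9027^6 ≈ 1650.2909 million.

$1650.3 million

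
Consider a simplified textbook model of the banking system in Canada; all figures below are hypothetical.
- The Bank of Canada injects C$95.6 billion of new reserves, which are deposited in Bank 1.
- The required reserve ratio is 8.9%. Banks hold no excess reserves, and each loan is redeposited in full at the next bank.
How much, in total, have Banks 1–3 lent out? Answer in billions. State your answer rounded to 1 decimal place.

C$238.7 billion

Bank i lends (1 − rr)^i of the original deposit: Bank 1 lends 95.6·0.9110 = 87.0916, Bank 2 lends 95.6·0.9110² ≈ 79.3404, and so on.
Summing a geometric series: total = 95.6·[0.9110·(1 − 0.9110^3) / (1 − 0.9110)] ≈ 238.7112 billion.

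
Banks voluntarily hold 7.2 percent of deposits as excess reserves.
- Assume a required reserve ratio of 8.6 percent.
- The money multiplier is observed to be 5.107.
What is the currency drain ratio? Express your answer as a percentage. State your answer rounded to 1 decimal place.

Using m = 5.107. From m = (1 + c)/(c + rr + e), rearranging gives 1 + c = m·(c + rr + e), so c·(1 − m) = m·(rr + e) − 1.
Hence c = [m·(rr + e) − 1]/(1 − m) = [5.107 × (0.086 + 0.072) − 1] / (1 − 5.107) ≈ 0.047016.

4.7%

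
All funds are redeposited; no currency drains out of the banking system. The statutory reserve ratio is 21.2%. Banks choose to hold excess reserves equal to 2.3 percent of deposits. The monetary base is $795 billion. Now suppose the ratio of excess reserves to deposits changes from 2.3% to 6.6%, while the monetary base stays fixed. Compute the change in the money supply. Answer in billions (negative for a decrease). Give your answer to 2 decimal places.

-523.27 billion

Initially m₁ = 1 / (0.212 + 0.023) ≈ 4.255319, so M₁ = 4.255319 × 795 ≈ 3382.9786 billion.
After the change m₂ = 1 / (0.212 + 0.066) ≈ 3.597122, so M₂ = 3.597122 × 795 ≈ 2859.712 billion.
ΔM = M₂ − M₁ = 2859.712 − 3382.9786 = -523.2666 billion.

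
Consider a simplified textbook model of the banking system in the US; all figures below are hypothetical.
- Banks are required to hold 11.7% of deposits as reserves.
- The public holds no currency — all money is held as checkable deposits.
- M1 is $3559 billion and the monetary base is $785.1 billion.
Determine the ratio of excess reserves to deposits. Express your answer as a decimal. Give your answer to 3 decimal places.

0.104

Using m = M/MB = 3559/785.1 ≈ 4.533180. Since m = (1 + c)/(c + rr + e), the denominator satisfies c + rr + e = (1 + c)/m = (1 + 0) / 4.533180 ≈ 0.220596.
With c = 0 and rr = 0.117, the ratio of excess reserves to deposits is 0.220596 − 0 − 0.117 = 0.103596.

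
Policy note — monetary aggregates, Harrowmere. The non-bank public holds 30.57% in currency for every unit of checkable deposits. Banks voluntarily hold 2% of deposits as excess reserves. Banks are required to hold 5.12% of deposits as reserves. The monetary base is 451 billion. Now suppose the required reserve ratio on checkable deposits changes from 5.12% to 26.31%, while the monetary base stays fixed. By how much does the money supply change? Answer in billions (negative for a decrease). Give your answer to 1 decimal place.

-562.3 billion

Initially m₁ = (1 + 0.3057) / (0.0512 + 0.02 + 0.3057) ≈ 3.46431, so M₁ = 3.46431 × 451 ≈ 1562.4038 billion.
After the change m₂ = (1 + 0.3057) / (0.2631 + 0.02 + 0.3057) ≈ 2.21756, so M₂ = 2.21756 × 451 ≈ 1000.1196 billion.
ΔM = M₂ − M₁ = 1000.1196 − 1562.4038 = -562.2842 billion.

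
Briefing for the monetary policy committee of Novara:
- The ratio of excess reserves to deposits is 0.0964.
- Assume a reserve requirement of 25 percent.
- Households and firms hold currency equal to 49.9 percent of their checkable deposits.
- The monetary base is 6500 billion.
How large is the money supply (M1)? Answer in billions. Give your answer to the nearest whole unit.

11525 billion

The money multiplier is m = (1 + c) / (rr + e + c) = (1 + 0.499) / (0.25 + 0.0964 + 0.499) ≈ 1.77313.
So M = m × MB = 1.77313 × 6500 = 11525.345 billion.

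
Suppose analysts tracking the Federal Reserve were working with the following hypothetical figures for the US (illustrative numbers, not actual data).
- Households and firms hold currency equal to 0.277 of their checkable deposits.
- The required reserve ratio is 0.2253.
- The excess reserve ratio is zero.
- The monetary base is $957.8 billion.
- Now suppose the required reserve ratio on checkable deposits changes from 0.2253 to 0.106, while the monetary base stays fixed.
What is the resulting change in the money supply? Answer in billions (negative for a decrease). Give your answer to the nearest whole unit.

$758 billion

Initially m₁ = (1 + 0.277) / (0.2253 + 0.277) ≈ 2.5423, so M₁ = 2.5423 × 957.8 ≈ 2435.0149 billion.
After the change m₂ = (1 + 0.277) / (0.106 + 0.277) ≈ 3.3342, so M₂ = 3.3342 × 957.8 ≈ 3193.4968 billion.
ΔM = M₂ − M₁ = 3193.4968 − 2435.0149 = 758.4819 billion.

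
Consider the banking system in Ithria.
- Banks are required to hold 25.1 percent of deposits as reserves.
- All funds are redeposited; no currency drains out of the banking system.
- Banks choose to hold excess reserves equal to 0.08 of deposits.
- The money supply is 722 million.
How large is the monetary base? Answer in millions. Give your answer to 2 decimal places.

The money multiplier is m = 1 / (rr + e) = 1 / (0.251 + 0.08) ≈ 3.021148.
MB = M / m = 722 / 3.021148 ≈ 238.982 million.

238.98 million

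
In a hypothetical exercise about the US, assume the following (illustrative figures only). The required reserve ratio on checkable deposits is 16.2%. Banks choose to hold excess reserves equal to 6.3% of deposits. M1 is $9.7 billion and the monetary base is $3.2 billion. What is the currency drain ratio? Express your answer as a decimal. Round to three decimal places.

0.157

Using m = M/MB = 9.7/3.2 = 3.031250. From m = (1 + c)/(c + rr + e), rearranging gives 1 + c = m·(c + rr + e), so c·(1 − m) = m·(rr + e) − 1.
Hence c = [m·(rr + e) − 1]/(1 − m) = [3.031250 × (0.162 + 0.063) − 1] / (1 − 3.031250) ≈ 0.156538.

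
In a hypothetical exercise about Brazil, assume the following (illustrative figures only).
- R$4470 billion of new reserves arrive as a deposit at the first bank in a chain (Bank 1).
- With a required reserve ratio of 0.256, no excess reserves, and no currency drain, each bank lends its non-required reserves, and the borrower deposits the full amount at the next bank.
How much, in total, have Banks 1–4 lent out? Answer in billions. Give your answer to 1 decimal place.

R$9010.5 billion

Bank i lends (1 − rr)^i of the original deposit: Bank 1 lends 4470·0.7440 = 3325.6800, Bank 2 lends 4470·0.7440² ≈ 2474.3059, and so on.
Summing a geometric series: total = 4470·[0.7440·(1 − 0.7440^4) / (1 − 0.7440)] ≈ 9010.4869 billion.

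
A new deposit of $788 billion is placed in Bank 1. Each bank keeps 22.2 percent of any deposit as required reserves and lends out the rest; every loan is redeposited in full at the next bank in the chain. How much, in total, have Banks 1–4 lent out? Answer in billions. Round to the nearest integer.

$1750 billion

Bank i lends (1 − rr)^i of the original deposit: Bank 1 lends 788·0.7780 = 613.0640, Bank 2 lends 788·0.7780² ≈ 476.9638, and so on.
Summing a geometric series: total = 788·[0.7780·(1 − 0.7780^4) / (1 − 0.7780)] ≈ 1749.8042 billion.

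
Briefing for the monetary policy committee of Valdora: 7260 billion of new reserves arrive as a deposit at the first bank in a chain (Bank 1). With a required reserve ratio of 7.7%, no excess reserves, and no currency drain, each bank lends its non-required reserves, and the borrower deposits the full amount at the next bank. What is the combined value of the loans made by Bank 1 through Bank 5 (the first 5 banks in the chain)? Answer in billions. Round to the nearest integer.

Bank i lends (1 − rr)^i of the original deposit: Bank 1 lends 7260·0.9230 = 6700.9800, Bank 2 lends 7260·0.9230² ≈ 6185.0045, and so on.
Summing a geometric series: total = 7260·[0.9230·(1 − 0.9230^5) / (1 − 0.9230)] ≈ 28727.3860 billion.

28727 billion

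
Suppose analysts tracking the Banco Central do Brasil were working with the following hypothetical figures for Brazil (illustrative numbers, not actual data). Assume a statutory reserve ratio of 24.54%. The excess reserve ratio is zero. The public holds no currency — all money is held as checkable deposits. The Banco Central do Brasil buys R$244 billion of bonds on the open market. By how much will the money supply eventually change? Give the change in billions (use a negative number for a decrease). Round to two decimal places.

The simple money multiplier is m = 1/rr = 1/0.2454 ≈ 4.074980.
An open-market purchase increases the monetary base by 244 billion, so ΔM = m × ΔMB = 4.074980 × 244 ≈ 994.2951 billion.

R$994.30 billion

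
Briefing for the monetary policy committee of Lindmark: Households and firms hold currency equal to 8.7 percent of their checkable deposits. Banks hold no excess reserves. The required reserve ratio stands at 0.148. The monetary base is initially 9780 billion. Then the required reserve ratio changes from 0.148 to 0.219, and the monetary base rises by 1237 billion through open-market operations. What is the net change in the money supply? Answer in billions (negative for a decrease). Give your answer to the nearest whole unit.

Before: m₁ = (1 + 0.087) / (0.148 + 0.087) ≈ 4.625532, MB₁ = 9780, so M₁ = 4.625532 × 9780 ≈ 45237.703 billion.
After: m₂ = (1 + 0.087) / (0.219 + 0.087) ≈ 3.552288, MB₂ = 9780 + 1237 = 11017, so M₂ = 3.552288 × 11017 ≈ 39135.5569 billion.
ΔM = M₂ − M₁ = 39135.5569 − 45237.703 = -6102.1461 billion.

-6102 billion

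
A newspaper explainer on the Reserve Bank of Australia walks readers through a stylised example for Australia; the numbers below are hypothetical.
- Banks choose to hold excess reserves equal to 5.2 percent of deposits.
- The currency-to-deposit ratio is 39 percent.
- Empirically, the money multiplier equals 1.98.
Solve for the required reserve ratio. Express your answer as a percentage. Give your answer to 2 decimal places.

Using m = 1.98. Since m = (1 + c)/(c + rr + e), the denominator satisfies c + rr + e = (1 + c)/m = (1 + 0.39) / 1.98 ≈ 0.702020.
With c = 0.39 and e = 0.052, the required reserve ratio is 0.702020 − 0.39 − 0.052 = 0.26002.

26.00%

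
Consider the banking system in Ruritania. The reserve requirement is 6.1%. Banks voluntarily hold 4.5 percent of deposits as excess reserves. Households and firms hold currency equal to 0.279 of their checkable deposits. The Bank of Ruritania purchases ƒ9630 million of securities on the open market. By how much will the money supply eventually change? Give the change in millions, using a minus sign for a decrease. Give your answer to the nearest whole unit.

ƒ31992 million

The money multiplier is m = (1 + c) / (rr + e + c) = (1 + 0.279) / (0.061 + 0.045 + 0.279) ≈ 3.32208.
The purchase adds 9630 million of base, so ΔM = m × ΔMB = 3.32208 × (+9630) = 31991.6304 million.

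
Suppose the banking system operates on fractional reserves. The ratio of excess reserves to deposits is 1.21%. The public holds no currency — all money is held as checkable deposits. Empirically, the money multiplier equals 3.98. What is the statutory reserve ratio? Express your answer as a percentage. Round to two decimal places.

23.92%

Using m = 3.98. Since m = (1 + c)/(c + rr + e), the denominator satisfies c + rr + e = (1 + c)/m = (1 + 0) / 3.98 ≈ 0.251256.
With c = 0 and e = 0.0121, the statutory reserve ratio is 0.251256 − 0 − 0.0121 = 0.239156.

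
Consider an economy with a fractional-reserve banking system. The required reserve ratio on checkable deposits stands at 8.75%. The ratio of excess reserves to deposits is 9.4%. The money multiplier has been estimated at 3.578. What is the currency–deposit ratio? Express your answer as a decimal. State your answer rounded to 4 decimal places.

Using m = 3.578. From m = (1 + c)/(c + rr + e), rearranging gives 1 + c = m·(c + rr + e), so c·(1 − m) = m·(rr + e) − 1.
Hence c = [m·(rr + e) − 1]/(1 − m) = [3.578 × (0.0875 + 0.094) − 1] / (1 − 3.578) ≈ 0.135994.

0.1360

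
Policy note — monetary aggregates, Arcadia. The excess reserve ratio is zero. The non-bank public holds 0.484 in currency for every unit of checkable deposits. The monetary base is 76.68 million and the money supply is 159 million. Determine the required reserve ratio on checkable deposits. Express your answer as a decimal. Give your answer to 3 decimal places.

Using m = M/MB = 159/76.68 ≈ 2.073552. Since m = (1 + c)/(c + rr + e), the denominator satisfies c + rr + e = (1 + c)/m = (1 + 0.484) / 2.073552 ≈ 0.715680.
With c = 0.484 and e = 0, the required reserve ratio on checkable deposits is 0.715680 − 0.484 − 0 = 0.23168.

0.232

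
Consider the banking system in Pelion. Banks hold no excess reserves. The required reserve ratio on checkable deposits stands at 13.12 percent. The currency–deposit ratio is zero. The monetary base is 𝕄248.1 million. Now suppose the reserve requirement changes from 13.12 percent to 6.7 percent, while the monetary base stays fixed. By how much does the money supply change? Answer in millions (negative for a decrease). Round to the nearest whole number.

𝕄1812 million

Initially m₁ = 1 / (0.1312) ≈ 7.6220, so M₁ = 7.6220 × 248.1 = 1891.0182 million.
After the change m₂ = 1 / (0.067) ≈ 14.9254, so M₂ = 14.9254 × 248.1 ≈ 3702.9917 million.
ΔM = M₂ − M₁ = 3702.9917 − 1891.0182 = 1811.9735 million.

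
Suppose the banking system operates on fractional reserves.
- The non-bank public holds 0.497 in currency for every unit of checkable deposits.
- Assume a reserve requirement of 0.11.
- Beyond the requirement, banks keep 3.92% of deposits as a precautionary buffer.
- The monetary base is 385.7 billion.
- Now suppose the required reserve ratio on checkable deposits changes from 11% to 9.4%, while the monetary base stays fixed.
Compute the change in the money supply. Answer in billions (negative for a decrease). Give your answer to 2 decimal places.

22.69 billion

Initially m₁ = (1 + 0.497) / (0.11 + 0.0392 + 0.497) ≈ 2.316620, so M₁ = 2.316620 × 385.7 ≈ 893.5203 billion.
After the change m₂ = (1 + 0.497) / (0.094 + 0.0392 + 0.497) ≈ 2.375436, so M₂ = 2.375436 × 385.7 ≈ 916.2057 billion.
ΔM = M₂ − M₁ = 916.2057 − 893.5203 = 22.6854 billion.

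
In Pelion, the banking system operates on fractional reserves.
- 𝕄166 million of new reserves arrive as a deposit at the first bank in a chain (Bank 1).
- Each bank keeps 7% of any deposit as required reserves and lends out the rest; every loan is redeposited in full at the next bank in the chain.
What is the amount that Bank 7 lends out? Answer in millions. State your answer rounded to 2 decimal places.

𝕄99.88 million

Each bank lends a fraction (1 − rr) = 0.9300 of the deposit it receives, so Bank 7 receives 166·0.9300^6 and lends 166·0.9300^7 ≈ 99.8823 million.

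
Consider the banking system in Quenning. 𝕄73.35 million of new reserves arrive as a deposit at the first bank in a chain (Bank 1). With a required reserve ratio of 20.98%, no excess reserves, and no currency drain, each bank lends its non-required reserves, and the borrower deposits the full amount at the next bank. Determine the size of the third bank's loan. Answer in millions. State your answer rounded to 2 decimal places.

𝕄36.19 million

Each bank lends a fraction (1 − rr) = 0.7902 of the deposit it receives, so Bank 3 receives 73.35·0.7902^2 and lends 73.35·0.7902^3 ≈ 36.1919 million.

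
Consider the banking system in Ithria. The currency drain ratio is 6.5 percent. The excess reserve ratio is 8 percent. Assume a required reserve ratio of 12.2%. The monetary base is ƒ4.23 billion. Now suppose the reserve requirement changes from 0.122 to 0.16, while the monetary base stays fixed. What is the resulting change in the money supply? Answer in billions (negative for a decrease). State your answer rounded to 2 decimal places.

-2.10 billion

Initially m₁ = (1 + 0.065) / (0.122 + 0.08 + 0.065) ≈ 3.9888, so M₁ = 3.9888 × 4.23 ≈ 16.8726 billion.
After the change m₂ = (1 + 0.065) / (0.16 + 0.08 + 0.065) ≈ 3.4918, so M₂ = 3.4918 × 4.23 ≈ 14.7703 billion.
ΔM = M₂ − M₁ = 14.7703 − 16.8726 = -2.1023 billion.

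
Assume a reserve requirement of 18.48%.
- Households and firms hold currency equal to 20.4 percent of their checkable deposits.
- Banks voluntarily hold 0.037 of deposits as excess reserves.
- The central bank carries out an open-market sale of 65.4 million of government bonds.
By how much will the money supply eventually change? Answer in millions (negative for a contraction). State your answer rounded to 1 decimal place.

The money multiplier is m = (1 + c) / (rr + e + c) = (1 + 0.204) / (0.1848 + 0.037 + 0.204) ≈ 2.8276.
The sale removes 65.4 million of base, so ΔM = m × ΔMB = 2.8276 × (−65.4) ≈ -184.925 million.

-184.9 million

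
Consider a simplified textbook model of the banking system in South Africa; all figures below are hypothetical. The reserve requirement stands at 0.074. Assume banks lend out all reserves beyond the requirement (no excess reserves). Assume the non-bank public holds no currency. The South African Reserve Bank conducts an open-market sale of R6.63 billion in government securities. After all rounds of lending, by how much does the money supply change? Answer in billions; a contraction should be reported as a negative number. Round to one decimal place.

-89.6 billion

The simple money multiplier is m = 1/rr = 1/0.074 ≈ 13.5135.
An open-market sale reduces the monetary base by 6.63 billion, so ΔM = m × ΔMB = 13.5135 × (−6.63) ≈ -89.5945 billion.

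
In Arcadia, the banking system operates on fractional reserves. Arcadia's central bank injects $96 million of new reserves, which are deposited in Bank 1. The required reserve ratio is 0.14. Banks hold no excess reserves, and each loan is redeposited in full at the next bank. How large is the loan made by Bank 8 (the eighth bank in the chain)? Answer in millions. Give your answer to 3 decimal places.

$28.725 million

Each bank lends a fraction (1 − rr) = 0.8600 of the deposit it receives, so Bank 8 receives 96·0.8600^7 and lends 96·0.8600^8 ≈ 28.7249 million.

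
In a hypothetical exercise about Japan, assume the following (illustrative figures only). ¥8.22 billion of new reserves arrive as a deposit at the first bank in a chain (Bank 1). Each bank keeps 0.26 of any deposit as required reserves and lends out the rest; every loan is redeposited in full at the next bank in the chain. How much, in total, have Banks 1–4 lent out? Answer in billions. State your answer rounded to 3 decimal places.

Bank i lends (1 − rr)^i of the original deposit: Bank 1 lends 8.22·0.7400 = 6.0828, Bank 2 lends 8.22·0.7400² ≈ 4.5013, and so on.
Summing a geometric series: total = 8.22·[0.7400·(1 − 0.7400^4) / (1 − 0.7400)] ≈ 16.3799 billion.

¥16.380 billion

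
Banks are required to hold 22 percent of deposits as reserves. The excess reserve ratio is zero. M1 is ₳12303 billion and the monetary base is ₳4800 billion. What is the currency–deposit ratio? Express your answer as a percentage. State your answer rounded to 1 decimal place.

Using m = M/MB = 12303/4800 = 2.563125. From m = (1 + c)/(c + rr + e), rearranging gives 1 + c = m·(c + rr + e), so c·(1 − m) = m·(rr + e) − 1.
Hence c = [m·(rr + e) − 1]/(1 − m) = [2.563125 × (0.22 + 0) − 1] / (1 − 2.563125) ≈ 0.279000.

27.9%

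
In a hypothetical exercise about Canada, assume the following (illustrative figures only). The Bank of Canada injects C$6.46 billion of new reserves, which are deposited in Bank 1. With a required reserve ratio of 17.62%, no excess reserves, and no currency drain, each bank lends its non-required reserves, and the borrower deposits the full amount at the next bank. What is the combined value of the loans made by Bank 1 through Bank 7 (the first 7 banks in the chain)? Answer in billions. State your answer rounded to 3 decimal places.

Bank i lends (1 − rr)^i of the original deposit: Bank 1 lends 6.46·0.8238 ≈ 5.3217, Bank 2 lends 6.46·0.8238² ≈ 4.3841, and so on.
Summing a geometric series: total = 6.46·[0.8238·(1 − 0.8238^7) / (1 − 0.8238)] ≈ 22.4261 billion.

C$22.426 billion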